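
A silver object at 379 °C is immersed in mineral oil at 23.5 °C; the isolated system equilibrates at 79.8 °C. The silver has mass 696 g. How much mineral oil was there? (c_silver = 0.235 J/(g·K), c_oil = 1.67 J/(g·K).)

Heat lost by the silver = heat gained by the oil:
696·0.235·(379 − 79.8) = m·1.67·(79.8 − 23.5)
94.02 m = 48937  ⇒  m ≈ 520.5 g

m ≈ 520 g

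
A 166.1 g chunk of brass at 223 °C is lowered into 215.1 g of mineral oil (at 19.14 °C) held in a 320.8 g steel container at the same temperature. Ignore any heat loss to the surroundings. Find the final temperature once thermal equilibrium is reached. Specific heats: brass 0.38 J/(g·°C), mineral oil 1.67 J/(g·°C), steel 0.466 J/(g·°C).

T_f ≈ 41.6 °C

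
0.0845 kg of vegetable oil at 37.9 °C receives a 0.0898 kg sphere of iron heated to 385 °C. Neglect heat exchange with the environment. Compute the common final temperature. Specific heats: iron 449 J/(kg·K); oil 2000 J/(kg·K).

T_f ≈ 104.8 °C

T_f = Σ m_i c_i T_i / Σ m_i c_i:
T_f = (40.32×385 + 169×37.9) / (40.32 + 169)
    = 21928 / 209.32 ≈ 104.76 °C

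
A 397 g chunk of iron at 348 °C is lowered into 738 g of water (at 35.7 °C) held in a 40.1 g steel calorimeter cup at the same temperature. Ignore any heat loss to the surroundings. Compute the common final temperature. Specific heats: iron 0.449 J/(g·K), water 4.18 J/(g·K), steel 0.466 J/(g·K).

Taking heat into each body as positive, Σ m c ΔT = 0:
397×0.449×(T − 348) + 738×4.18×(T − 35.7) + 40.1×0.466×(T − 35.7) = 0
(178.25 + 3084.8 + 18.69) T = 178.25×348 + 3084.8×35.7 + 18.69×35.7
T ≈ 52.66 °C

T_f ≈ 52.7 °C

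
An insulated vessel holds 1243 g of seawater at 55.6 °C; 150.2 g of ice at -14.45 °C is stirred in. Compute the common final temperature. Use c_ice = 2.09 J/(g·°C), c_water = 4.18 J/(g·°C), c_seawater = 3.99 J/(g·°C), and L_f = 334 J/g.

T_f ≈ 39.6 °C

Energy balance with sensible and latent terms:
ice -14.45→0 °C: 150.2·2.09·14.45 = 4536.1; latent heat to melt: 150.2·334 = 50167; warm the meltwater: 627.84 T; seawater cools: 1243·3.99·(T − 55.6) = 4959.6(T − 55.6)
5587.4 T = 275752 − 54703 = 221049
T ≈ 39.56 °C — above 0 °C, consistent with complete melting.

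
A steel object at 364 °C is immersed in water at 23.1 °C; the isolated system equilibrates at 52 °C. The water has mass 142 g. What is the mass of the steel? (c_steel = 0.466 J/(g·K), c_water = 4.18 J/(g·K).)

m ≈ 118 g

Net heat exchanged in the isolated system is zero:
m·0.466·(52 − 364) + 142·4.18·(52 − 23.1) = 0
-145.39 m = -17154
m = -17154/-145.39 ≈ 118 g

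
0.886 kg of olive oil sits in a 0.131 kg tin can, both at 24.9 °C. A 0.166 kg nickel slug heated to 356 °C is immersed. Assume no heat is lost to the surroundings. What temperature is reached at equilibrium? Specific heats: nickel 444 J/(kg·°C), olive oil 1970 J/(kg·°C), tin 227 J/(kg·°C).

T_f ≈ 38.1 °C

Energy conservation, ΣQ = 0:
0.166*444*(T − 356) + 0.886*1970*(T − 24.9) + 0.131*227*(T − 24.9) = 0
73.7(T − 356) + 1745.4(T − 24.9) + 29.74(T − 24.9) = 0
1848.9 T = 70440
T = 70440 / 1848.9 = 38.1 °C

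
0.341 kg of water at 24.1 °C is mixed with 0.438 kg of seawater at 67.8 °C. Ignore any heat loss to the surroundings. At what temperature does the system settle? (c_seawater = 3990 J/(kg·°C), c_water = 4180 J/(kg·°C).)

Energy conservation, ΣQ = 0:
0.438·3990·(T − 67.8) + 0.341·4180·(T − 24.1) = 0
(1747.6 + 1425.4) T = 1747.6·67.8 + 1425.4·24.1
T = 152840 / 3173 = 48.2 °C

T_f ≈ 48.2 °C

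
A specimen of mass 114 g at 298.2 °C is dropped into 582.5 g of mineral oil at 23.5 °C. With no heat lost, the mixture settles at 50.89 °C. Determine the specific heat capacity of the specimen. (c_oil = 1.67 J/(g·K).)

c ≈ 0.945 J/(g·K)

m_s c (T_s − T_f) = m_oil c_oil (T_f − T_0):
114·c·(298.2 − 50.89) = 582.5·1.67·(50.89 − 23.5)
28193 c = 26644  ⇒  c ≈ 0.9451 J/(g·K)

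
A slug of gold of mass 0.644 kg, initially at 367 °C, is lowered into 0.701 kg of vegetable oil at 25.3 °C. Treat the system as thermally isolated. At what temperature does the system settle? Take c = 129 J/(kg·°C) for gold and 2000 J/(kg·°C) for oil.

T_f ≈ 44.4 °C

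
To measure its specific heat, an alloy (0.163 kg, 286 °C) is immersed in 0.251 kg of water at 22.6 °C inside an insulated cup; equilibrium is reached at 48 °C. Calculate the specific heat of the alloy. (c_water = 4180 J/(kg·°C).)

Heat lost by the alloy = heat gained by the water:
0.163×c×(286 − 48) = 0.251×4180×(48 − 22.6)
38.79 c = 26649  ⇒  c ≈ 686.9 J/(kg·°C)

c ≈ 687 J/(kg·°C)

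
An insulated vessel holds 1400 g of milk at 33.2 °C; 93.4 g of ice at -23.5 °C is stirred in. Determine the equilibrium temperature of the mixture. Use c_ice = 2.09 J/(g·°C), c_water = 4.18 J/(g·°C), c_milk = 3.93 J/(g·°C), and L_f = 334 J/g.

Conservation of energy gives ΣQ = 0:
ice -23.5→0 °C: 93.4×2.09×23.5 = 4587.3; latent heat to melt: 93.4×334 = 31196; warm the meltwater: 390.41 T; milk cools: 1400×3.93×(T − 33.2) = 5502(T − 33.2)
5892.4 T = 182666 − 35783 = 146883
T ≈ 24.93 °C — above 0 °C, consistent with complete melting.

T_f ≈ 24.9 °C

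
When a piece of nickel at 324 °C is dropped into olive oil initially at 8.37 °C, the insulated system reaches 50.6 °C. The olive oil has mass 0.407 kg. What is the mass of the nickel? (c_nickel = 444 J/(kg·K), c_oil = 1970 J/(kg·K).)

m ≈ 0.279 kg

Setting the total heat transfer to zero:
m×444×(50.6 − 324) + 0.407×1970×(50.6 − 8.37) = 0
-121390 m = -33860
m = -33860/-121390 ≈ 0.2789 kg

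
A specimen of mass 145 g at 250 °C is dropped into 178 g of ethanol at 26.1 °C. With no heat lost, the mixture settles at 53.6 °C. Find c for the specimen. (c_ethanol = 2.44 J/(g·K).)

c ≈ 0.419 J/(g·K)

Heat gained plus heat lost sum to zero:
145·c·(53.6 − 250) + 178·2.44·(53.6 − 26.1) = 0
-28478 c = -11944
c = -11944/-28478 ≈ 0.4194 J/(g·K)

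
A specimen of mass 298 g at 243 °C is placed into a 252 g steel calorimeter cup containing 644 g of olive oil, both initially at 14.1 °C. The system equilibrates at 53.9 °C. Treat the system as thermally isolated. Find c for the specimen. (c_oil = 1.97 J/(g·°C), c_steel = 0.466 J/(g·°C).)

c ≈ 0.979 J/(g·°C)

Net heat exchanged in the isolated system is zero:
298×c×(53.9 − 243) + 644×1.97×(53.9 − 14.1) + 252×0.466×(53.9 − 14.1) = 0
-56352 c = -55167
c = -55167/-56352 ≈ 0.979 J/(g·°C)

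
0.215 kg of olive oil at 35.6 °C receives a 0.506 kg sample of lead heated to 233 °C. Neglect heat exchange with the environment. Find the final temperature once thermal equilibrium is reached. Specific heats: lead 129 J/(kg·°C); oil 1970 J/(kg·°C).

Set heat shed by the hot body equal to heat absorbed by the cold body:
0.506*129*(233 − T) = 0.215*1970*(T − 35.6)
65.27(233 − T) = 423.55(T − 35.6)
488.82 T = 30287  ⇒  T ≈ 61.96 °C

T_f ≈ 62.0 °C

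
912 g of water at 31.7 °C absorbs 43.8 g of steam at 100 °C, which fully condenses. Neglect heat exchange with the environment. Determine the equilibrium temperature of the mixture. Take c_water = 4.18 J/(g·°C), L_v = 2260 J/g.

Energy balance with sensible and latent terms:
steam→water at 100 °C releases m L_v = 43.8×2260 = 98988; condensed water 100 °C→T: 183.08(T − 100); water warms: 912×4.18×(T − 31.7) = 3812.2(T − 31.7)
3995.2 T = 98988 + 18308 + 120845 = 238142
T ≈ 59.61 °C (< 100 °C, so full condensation is consistent).

T_f ≈ 59.6 °C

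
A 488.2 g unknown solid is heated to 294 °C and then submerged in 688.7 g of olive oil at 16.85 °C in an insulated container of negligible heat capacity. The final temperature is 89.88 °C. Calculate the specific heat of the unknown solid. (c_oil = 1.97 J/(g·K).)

Let T be the final temperature. ΣQ_i = 0:
488.2·c·(89.88 − 294) + 688.7·1.97·(89.88 − 16.85) = 0
-99651 c = -99083
c = -99083/-99651 ≈ 0.9943 J/(g·K)

c ≈ 0.994 J/(g·K)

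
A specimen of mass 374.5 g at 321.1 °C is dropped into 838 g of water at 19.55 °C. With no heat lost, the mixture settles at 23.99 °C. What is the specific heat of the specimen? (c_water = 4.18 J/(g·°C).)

c ≈ 0.14 J/(g·°C)

Let T be the final temperature. ΣQ_i = 0:
374.5×c×(23.99 − 321.1) + 838×4.18×(23.99 − 19.55) = 0
-111268 c = -15553
c = -15553/-111268 ≈ 0.1398 J/(g·°C)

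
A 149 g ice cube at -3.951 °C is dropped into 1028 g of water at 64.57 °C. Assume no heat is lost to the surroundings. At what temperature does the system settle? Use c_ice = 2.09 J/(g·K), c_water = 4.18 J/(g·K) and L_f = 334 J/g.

T_f ≈ 46.0 °C

Energy balance with sensible and latent terms:
ice -3.951→0 °C: 149·2.09·3.951 = 1230.4
  melt ice: 149·334 = 49766
  meltwater 0→T: 149·4.18·T = 622.82 T
  water: 4297(T − 64.57)
4919.9 T = 277460 − 50996 = 226463
T ≈ 46.03 °C. Since T > 0 °C, the all-ice-melts assumption holds.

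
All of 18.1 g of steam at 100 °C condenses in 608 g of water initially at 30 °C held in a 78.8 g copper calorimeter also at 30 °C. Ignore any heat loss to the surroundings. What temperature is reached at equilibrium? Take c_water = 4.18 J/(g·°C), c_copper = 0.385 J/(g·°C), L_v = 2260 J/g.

Net heat exchanged in the isolated system is zero:
steam→water at 100 °C releases m L_v = 18.1×2260 = 40906; condensed water 100 °C→T: 75.66(T − 100); original water: 2541.4(T − 30); copper cup: 78.8×0.385×(T − 30) = 30.34(T − 30)
2647.4 T = 40906 + 7565.8 + 77153 = 125625
T ≈ 47.45 °C — below 100 °C, confirming all the steam condensed.

T_f ≈ 47.5 °C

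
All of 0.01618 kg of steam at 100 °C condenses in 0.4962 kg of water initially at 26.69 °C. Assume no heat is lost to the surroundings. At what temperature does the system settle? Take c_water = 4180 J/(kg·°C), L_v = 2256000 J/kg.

T_f ≈ 46.0 °C

Energy conservation, ΣQ = 0:
condense steam: −0.01618·2256000 = −36502
  condensate cools 100→T: 0.01618·4180·(T − 100) = 67.63(T − 100)
  water warms: 0.4962·4180·(T − 26.69) = 2074.1(T − 26.69)
2141.7 T = 36502 + 6763.2 + 55358 = 98623
T ≈ 46.05 °C — below 100 °C, confirming all the steam condensed.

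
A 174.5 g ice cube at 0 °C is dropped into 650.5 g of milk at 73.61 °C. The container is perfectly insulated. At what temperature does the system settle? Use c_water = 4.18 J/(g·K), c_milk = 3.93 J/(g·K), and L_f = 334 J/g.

T_f ≈ 39.5 °C

Heat gained plus heat lost sum to zero:
latent heat to melt: 174.5×334 = 58283; warm the meltwater: 729.41 T; milk cools: 650.5×3.93×(T − 73.61) = 2556.5(T − 73.61)
3285.9 T = 188181 − 58283 = 129898
T ≈ 39.53 °C (positive, so assuming full melt was valid).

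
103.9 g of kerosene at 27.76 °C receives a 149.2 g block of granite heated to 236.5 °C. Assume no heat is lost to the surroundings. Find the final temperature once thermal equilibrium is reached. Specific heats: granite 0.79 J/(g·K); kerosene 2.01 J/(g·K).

Set heat shed by the hot body equal to heat absorbed by the cold body:
149.2*0.79*(236.5 − T) = 103.9*2.01*(T − 27.76)
117.87(236.5 − T) = 208.84(T − 27.76)
326.71 T = 33673  ⇒  T ≈ 103.07 °C

T_f ≈ 103.1 °C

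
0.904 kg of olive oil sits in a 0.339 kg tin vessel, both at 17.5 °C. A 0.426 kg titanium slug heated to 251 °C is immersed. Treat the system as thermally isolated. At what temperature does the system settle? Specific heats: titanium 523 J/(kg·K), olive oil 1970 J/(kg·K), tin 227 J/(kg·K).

T_f ≈ 42.5 °C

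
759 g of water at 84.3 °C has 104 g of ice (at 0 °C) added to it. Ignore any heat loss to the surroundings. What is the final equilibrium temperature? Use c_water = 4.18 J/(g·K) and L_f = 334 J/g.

T_f ≈ 64.5 °C

Energy conservation, ΣQ = 0:
melt ice: 104×334 = 34736; warm the meltwater: 434.72 T; water cools: 759×4.18×(T − 84.3) = 3172.6(T − 84.3)
3607.3 T = 267452 − 34736 = 232716
T ≈ 64.51 °C — above 0 °C, consistent with complete melting.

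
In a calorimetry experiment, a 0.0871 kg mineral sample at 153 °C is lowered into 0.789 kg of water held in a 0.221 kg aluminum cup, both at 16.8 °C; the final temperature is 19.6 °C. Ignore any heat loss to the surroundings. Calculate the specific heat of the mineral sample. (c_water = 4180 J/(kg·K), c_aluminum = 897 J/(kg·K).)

c ≈ 843 J/(kg·K)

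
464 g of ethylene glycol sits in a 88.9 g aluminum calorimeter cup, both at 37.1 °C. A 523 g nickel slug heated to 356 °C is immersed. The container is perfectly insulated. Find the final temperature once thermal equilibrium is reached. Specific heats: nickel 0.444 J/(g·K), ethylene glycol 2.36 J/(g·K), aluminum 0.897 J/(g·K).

T_f = Σ m_i c_i T_i / Σ m_i c_i:
T_f = (232.21*356 + 1095*37.1 + 79.74*37.1) / (232.21 + 1095 + 79.74)
    = 126252 / 1407 ≈ 89.73 °C

T_f ≈ 89.7 °C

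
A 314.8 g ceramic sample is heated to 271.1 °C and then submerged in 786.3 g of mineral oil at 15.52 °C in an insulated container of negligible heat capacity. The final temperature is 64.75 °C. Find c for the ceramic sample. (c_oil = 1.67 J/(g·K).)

Let T be the final temperature. ΣQ_i = 0:
314.8·c·(64.75 − 271.1) + 786.3·1.67·(64.75 − 15.52) = 0
-64959 c = -64645
c = -64645/-64959 ≈ 0.9952 J/(g·K)

c ≈ 0.995 J/(g·K)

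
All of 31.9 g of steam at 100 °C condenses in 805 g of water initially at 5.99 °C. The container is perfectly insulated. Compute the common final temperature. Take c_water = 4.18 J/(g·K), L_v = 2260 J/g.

Setting the total heat transfer to zero:
steam→water at 100 °C releases m L_v = 31.9×2260 = 72094; condensed water 100 °C→T: 133.34(T − 100); water warms: 805×4.18×(T − 5.99) = 3364.9(T − 5.99)
3498.2 T = 72094 + 13334 + 20156 = 105584
T ≈ 30.18 °C — below 100 °C, confirming all the steam condensed.

T_f ≈ 30.2 °C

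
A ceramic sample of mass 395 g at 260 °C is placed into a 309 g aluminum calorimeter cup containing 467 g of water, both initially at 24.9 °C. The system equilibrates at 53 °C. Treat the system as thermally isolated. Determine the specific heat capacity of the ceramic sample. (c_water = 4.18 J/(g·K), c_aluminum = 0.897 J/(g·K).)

c ≈ 0.766 J/(g·K)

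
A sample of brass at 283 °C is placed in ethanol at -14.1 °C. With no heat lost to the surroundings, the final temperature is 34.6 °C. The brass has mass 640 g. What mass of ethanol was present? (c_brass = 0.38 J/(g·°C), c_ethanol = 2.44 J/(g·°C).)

m ≈ 508 g

Setting the total heat transfer to zero:
640×0.38×(34.6 − 283) + m×2.44×(34.6 − (-14.1)) = 0
118.83 m = 60411
m = 60411/118.83 ≈ 508.4 g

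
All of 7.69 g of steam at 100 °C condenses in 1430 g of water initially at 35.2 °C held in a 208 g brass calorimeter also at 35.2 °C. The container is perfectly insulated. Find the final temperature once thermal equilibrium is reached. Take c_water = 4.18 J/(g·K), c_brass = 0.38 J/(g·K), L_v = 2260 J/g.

T_f ≈ 38.4 °C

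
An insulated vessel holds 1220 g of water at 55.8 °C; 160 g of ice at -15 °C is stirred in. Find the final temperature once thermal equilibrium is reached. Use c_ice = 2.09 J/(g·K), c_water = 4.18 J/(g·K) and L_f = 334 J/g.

T_f ≈ 39.2 °C

Energy conservation, ΣQ = 0:
warm ice to 0 °C: 160×2.09×(0 − (-15)) = 5016; melt ice: 160×334 = 53440; meltwater 0→T: 160×4.18×T = 668.8 T; water: 5099.6(T − 55.8)
5768.4 T = 284558 − 58456 = 226102
T ≈ 39.20 °C — above 0 °C, consistent with complete melting.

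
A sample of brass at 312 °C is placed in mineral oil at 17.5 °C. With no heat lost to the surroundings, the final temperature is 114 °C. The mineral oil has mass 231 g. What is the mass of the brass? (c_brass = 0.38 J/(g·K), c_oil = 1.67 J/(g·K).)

Heat gained plus heat lost sum to zero:
m·0.38·(114 − 312) + 231·1.67·(114 − 17.5) = 0
-75.24 m = -37227
m = -37227/-75.24 ≈ 494.8 g

m ≈ 495 g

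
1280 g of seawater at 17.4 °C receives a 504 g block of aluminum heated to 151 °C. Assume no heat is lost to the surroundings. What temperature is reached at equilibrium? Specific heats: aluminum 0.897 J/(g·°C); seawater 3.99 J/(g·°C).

Set heat shed by the hot body equal to heat absorbed by the cold body:
504·0.897·(151 − T) = 1280·3.99·(T − 17.4)
452.09(151 − T) = 5107.2(T − 17.4)
5559.3 T = 157131  ⇒  T ≈ 28.26 °C

T_f ≈ 28.3 °C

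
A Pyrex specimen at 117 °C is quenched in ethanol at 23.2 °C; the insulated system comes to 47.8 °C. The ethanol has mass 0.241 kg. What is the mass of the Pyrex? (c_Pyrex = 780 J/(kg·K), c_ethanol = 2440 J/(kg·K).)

Heat lost by the Pyrex = heat gained by the ethanol:
m×780×(117 − 47.8) = 0.241×2440×(47.8 − 23.2)
53976 m = 14466  ⇒  m ≈ 0.268 kg

m ≈ 0.268 kg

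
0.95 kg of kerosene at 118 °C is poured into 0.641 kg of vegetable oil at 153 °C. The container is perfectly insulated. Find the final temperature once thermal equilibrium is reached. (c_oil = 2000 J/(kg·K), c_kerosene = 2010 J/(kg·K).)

T_f ≈ 132.1 °C

T_f is the heat-capacity-weighted average of the initial temperatures:
T_f = (1282*153 + 1909.5*118) / (1282 + 1909.5)
    = 421467 / 3191.5 ≈ 132.06 °C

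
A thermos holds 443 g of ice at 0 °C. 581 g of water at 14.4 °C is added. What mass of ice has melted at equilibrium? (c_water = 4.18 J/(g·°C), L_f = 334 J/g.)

Cooling the water to 0 °C releases 581×4.18×14.4 = 34972 J.
Fully melting the ice requires m_ice L_f = 443×334 = 147962 J.
34972 J < 147962 J, so only part of the ice melts and the system sits at 0 °C.
m_melted×334 = 34972  ⇒  m_melted ≈ 104.7 g.

m_melted ≈ 105 g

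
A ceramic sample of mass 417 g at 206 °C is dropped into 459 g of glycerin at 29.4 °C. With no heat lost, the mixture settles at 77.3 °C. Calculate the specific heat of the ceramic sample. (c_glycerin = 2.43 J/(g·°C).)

c ≈ 0.995 J/(g·°C)

Net heat exchanged in the isolated system is zero:
417·c·(77.3 − 206) + 459·2.43·(77.3 − 29.4) = 0
-53668 c = -53426
c = -53426/-53668 ≈ 0.9955 J/(g·°C)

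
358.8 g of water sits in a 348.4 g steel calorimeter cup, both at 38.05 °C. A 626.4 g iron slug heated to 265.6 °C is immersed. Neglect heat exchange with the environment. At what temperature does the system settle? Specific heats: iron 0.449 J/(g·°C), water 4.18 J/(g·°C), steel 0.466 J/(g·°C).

Let T be the final temperature. ΣQ_i = 0:
626.4*0.449*(T − 265.6) + 358.8*4.18*(T − 38.05) + 348.4*0.466*(T − 38.05) = 0
1943.4 T = 137945
T ≈ 70.98 °C

T_f ≈ 71.0 °C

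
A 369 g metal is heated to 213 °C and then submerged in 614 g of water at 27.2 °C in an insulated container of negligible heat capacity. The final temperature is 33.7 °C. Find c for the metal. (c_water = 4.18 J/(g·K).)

c ≈ 0.252 J/(g·K)

m_s c (T_s − T_f) = m_water c_water (T_f − T_0):
369×c×(213 − 33.7) = 614×4.18×(33.7 − 27.2)
66162 c = 16682  ⇒  c ≈ 0.2521 J/(g·K)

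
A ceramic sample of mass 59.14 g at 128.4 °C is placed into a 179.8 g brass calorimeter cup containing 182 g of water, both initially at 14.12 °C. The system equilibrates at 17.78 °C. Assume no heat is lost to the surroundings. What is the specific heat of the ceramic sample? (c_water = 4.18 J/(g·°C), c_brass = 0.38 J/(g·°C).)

c ≈ 0.464 J/(g·°C)

Heat gained plus heat lost sum to zero:
59.14×c×(17.78 − 128.4) + 182×4.18×(17.78 − 14.12) + 179.8×0.38×(17.78 − 14.12) = 0
-6542.1 c = -3034.4
c = -3034.4/-6542.1 ≈ 0.4638 J/(g·°C)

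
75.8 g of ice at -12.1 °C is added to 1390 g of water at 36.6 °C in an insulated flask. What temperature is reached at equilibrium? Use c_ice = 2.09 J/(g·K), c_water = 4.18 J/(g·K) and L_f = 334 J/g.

T_f ≈ 30.3 °C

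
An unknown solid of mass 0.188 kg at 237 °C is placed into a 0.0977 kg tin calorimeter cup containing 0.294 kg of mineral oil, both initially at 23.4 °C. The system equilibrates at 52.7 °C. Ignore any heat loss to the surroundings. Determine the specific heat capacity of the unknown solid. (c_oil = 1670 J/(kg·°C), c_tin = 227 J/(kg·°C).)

Conservation of energy gives ΣQ = 0:
0.188×c×(52.7 − 237) + 0.294×1670×(52.7 − 23.4) + 0.0977×227×(52.7 − 23.4) = 0
-34.65 c = -15036
c = -15036/-34.65 ≈ 433.9 J/(kg·°C)

c ≈ 434 J/(kg·°C)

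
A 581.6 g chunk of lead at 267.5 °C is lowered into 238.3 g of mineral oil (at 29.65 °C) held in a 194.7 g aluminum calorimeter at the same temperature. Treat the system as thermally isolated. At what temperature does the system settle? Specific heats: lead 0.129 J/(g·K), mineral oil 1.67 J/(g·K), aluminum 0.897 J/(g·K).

T_f ≈ 57.2 °C

Let T be the final temperature. ΣQ_i = 0:
581.6·0.129·(T − 267.5) + 238.3·1.67·(T − 29.65) + 194.7·0.897·(T − 29.65) = 0
75.03(T − 267.5) + 397.96(T − 29.65) + 174.65(T − 29.65) = 0
647.63 T = 37047
T = 37047 / 647.63 = 57.2 °C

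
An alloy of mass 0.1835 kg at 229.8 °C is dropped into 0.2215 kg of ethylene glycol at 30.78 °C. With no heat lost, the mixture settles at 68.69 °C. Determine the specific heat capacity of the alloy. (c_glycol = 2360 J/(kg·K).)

Heat lost by the alloy = heat gained by the glycol:
0.1835·c·(229.8 − 68.69) = 0.2215·2360·(68.69 − 30.78)
29.56 c = 19817  ⇒  c ≈ 670.3 J/(kg·K)

c ≈ 670 J/(kg·K)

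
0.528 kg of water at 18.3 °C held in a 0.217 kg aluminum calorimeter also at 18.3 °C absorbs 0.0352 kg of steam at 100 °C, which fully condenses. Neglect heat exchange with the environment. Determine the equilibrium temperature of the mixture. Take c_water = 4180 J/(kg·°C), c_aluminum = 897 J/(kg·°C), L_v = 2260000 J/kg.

T_f ≈ 54.2 °C

Heat gained plus heat lost sum to zero:
latent heat released on condensation: 0.0352·2260000 = 79552
  condensed water 100 °C→T: 147.14(T − 100)
  original water: 2207(T − 18.3)
  cup: 194.65(T − 18.3)
2548.8 T = 79552 + 14714 + 43951 = 138217
T ≈ 54.23 °C, under the boiling point, so the assumption holds.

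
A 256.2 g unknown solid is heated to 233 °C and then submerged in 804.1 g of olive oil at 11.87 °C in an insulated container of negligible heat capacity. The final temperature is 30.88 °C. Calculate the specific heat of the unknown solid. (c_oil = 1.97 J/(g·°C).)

Heat lost by the unknown solid = heat gained by the oil:
256.2×c×(233 − 30.88) = 804.1×1.97×(30.88 − 11.87)
51783 c = 30113  ⇒  c ≈ 0.5815 J/(g·°C)

c ≈ 0.582 J/(g·°C)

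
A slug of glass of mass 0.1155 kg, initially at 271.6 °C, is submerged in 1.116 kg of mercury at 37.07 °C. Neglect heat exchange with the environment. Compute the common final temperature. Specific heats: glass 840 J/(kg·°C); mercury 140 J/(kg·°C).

Heat gained plus heat lost sum to zero:
0.1155*840*(T − 271.6) + 1.116*140*(T − 37.07) = 0
97.02(T − 271.6) + 156.24(T − 37.07) = 0
253.26 T = 32142
T = 32142/253.26 ≈ 126.91 °C

T_f ≈ 126.9 °C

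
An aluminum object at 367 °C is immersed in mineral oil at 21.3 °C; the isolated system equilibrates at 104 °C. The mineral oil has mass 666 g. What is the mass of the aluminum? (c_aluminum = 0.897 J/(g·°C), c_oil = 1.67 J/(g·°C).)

m ≈ 390 g

Net heat exchanged in the isolated system is zero:
m·0.897·(104 − 367) + 666·1.67·(104 − 21.3) = 0
-235.91 m = -91981
m = -91981/-235.91 ≈ 389.9 g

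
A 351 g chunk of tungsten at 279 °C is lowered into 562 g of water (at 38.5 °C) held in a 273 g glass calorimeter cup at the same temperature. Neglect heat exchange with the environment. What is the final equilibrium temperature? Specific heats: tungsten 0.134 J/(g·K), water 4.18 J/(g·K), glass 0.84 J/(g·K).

T_f ≈ 42.8 °C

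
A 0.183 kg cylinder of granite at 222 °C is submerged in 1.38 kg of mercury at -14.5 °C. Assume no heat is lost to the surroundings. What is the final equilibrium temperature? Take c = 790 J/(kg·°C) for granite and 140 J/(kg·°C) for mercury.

Conservation of energy gives ΣQ = 0:
0.183·790·(T − 222) + 1.38·140·(T − (-14.5)) = 0
144.57(T − 222) + 193.2(T − (-14.5)) = 0
337.77 T = 29293
T ≈ 86.73 °C

T_f ≈ 86.7 °C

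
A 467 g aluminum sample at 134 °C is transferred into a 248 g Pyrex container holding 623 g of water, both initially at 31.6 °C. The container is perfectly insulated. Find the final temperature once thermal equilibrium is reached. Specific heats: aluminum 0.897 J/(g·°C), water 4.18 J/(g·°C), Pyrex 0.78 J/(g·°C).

T_f ≈ 44.9 °C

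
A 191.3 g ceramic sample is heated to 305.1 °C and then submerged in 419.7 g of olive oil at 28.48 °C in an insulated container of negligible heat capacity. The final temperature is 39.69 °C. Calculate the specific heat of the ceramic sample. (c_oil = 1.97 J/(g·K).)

Heat gained plus heat lost sum to zero:
191.3×c×(39.69 − 305.1) + 419.7×1.97×(39.69 − 28.48) = 0
-50773 c = -9268.5
c = -9268.5/-50773 ≈ 0.1825 J/(g·K)

c ≈ 0.183 J/(g·K)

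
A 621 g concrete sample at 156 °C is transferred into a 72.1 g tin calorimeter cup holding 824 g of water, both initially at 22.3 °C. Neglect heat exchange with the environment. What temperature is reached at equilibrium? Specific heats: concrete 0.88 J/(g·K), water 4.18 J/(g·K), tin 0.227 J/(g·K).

Net heat exchanged in the isolated system is zero:
621×0.88×(T − 156) + 824×4.18×(T − 22.3) + 72.1×0.227×(T − 22.3) = 0
546.48(T − 156) + 3444.3(T − 22.3) + 16.37(T − 22.3) = 0
4007.2 T = 162424
T = 162424/4007.2 ≈ 40.53 °C

T_f ≈ 40.5 °C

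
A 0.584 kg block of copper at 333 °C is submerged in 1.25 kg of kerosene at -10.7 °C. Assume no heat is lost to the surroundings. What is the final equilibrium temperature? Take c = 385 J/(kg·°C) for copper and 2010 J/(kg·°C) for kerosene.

T_f = Σ m_i c_i T_i / Σ m_i c_i:
T_f = (224.84×333 + 2512.5×(-10.7)) / (224.84 + 2512.5)
    = 47988 / 2737.3 ≈ 17.53 °C

T_f ≈ 17.5 °C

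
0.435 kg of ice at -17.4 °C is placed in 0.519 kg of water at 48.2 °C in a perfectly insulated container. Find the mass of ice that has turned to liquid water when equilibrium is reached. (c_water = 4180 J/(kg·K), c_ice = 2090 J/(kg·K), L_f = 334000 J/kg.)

Water can give up m c ΔT = 0.519×4180×48.2 = 104566 J before reaching 0 °C.
Of that, 0.435×2090×17.4 = 15819 J goes to bring the ice to 0 °C, leaving 88747 J.
Melting all 0.435 kg of ice would need 0.435×334000 = 145290 J.
88747 J < 145290 J, so only part of the ice melts and the system sits at 0 °C.
m_melt = 88747 / L_f = 0.2657 kg.

m_melted ≈ 0.266 kg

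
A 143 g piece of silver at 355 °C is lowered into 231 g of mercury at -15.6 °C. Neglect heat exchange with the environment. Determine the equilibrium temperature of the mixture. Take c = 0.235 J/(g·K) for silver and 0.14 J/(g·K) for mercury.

T_f ≈ 173.3 °C

Let T be the final temperature. ΣQ_i = 0:
143×0.235×(T − 355) + 231×0.14×(T − (-15.6)) = 0
33.6(T − 355) + 32.34(T − (-15.6)) = 0
65.94 T = 11425
T ≈ 173.25 °C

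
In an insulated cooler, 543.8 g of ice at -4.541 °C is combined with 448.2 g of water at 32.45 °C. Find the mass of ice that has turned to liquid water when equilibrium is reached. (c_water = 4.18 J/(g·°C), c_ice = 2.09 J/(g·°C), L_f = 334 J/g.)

m_melted ≈ 167 g

Heat available from the water dropping to 0 °C: 448.2×4.18×32.45 = 60794 J.
Warming the ice to 0 °C takes 543.8×2.09×4.541 = 5161 J, leaving 55633 J for melting.
Melting all 543.8 g of ice would need 543.8×334 = 181629 J.
Since 55633 < 181629 J, not all the ice melts; equilibrium is at 0 °C.
m_melted×334 = 55633  ⇒  m_melted ≈ 166.6 g.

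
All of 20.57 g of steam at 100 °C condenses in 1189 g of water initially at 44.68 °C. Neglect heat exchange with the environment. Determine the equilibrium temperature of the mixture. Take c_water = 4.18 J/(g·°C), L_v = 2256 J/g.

Conservation of energy gives ΣQ = 0:
latent heat released on condensation: 20.57·2256 = 46406
  condensed water 100 °C→T: 85.98(T − 100)
  original water: 4970(T − 44.68)
5056 T = 46406 + 8598.3 + 222060 = 277065
T ≈ 54.80 °C (< 100 °C, so full condensation is consistent).

T_f ≈ 54.8 °C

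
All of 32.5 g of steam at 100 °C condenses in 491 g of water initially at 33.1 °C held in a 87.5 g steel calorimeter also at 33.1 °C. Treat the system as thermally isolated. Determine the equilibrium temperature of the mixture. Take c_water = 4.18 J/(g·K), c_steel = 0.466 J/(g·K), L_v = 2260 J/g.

T_f ≈ 70.1 °C

Conservation of energy gives ΣQ = 0:
steam→water at 100 °C releases m L_v = 32.5·2260 = 73450
  condensed water 100 °C→T: 135.85(T − 100)
  water warms: 491·4.18·(T − 33.1) = 2052.4(T − 33.1)
  steel cup: 87.5·0.466·(T − 33.1) = 40.78(T − 33.1)
2229 T = 73450 + 13585 + 69283 = 156318
T ≈ 70.13 °C, under the boiling point, so the assumption holds.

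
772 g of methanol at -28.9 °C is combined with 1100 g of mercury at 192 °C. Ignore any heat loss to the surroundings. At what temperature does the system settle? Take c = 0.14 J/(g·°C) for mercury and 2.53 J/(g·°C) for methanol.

Energy conservation, ΣQ = 0:
1100·0.14·(T − 192) + 772·2.53·(T − (-28.9)) = 0
(154 + 1953.2) T = 154·192 + 1953.2·(-28.9)
T = -26878/2107.2 ≈ -12.76 °C

T_f ≈ -12.8 °C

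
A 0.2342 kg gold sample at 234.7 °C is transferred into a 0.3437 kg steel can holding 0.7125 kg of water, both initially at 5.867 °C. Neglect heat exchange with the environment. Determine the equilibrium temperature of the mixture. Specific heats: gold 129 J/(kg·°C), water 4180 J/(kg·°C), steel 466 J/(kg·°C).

Conservation of energy gives ΣQ = 0:
0.2342·129·(T − 234.7) + 0.7125·4180·(T − 5.867) + 0.3437·466·(T − 5.867) = 0
3168.6 T = 25504
T = 25504/3168.6 ≈ 8.05 °C

T_f ≈ 8.0 °C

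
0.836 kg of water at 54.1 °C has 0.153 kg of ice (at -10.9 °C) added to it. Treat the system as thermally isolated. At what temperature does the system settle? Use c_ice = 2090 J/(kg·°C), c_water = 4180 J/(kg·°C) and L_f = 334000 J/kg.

T_f ≈ 32.5 °C

Energy conservation, ΣQ = 0:
ice -10.9→0 °C: 0.153×2090×10.9 = 3485.5; melt ice: 0.153×334000 = 51102; meltwater 0→T: 0.153×4180×T = 639.54 T; water cools: 0.836×4180×(T − 54.1) = 3494.5(T − 54.1)
4134 T = 189051 − 54587 = 134464
T ≈ 32.53 °C. Since T > 0 °C, the all-ice-melts assumption holds.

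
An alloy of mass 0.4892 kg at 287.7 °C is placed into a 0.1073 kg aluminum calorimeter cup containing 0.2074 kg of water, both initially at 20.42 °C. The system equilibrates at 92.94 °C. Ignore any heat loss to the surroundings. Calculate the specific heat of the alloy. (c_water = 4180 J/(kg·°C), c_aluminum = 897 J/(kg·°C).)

Net heat exchanged in the isolated system is zero:
0.4892×c×(92.94 − 287.7) + 0.2074×4180×(92.94 − 20.42) + 0.1073×897×(92.94 − 20.42) = 0
-95.28 c = -69850
c = -69850/-95.28 ≈ 733.1 J/(kg·°C)

c ≈ 733 J/(kg·°C)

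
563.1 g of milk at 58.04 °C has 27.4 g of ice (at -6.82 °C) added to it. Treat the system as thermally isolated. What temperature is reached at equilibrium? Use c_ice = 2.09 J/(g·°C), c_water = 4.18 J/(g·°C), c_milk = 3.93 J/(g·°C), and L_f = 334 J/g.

T_f ≈ 51.1 °C

Energy balance with sensible and latent terms:
warm ice to 0 °C: 27.4·2.09·(0 − (-6.82)) = 390.55
  melt ice: 27.4·334 = 9151.6
  warm the meltwater: 114.53 T
  milk: 2213(T − 58.04)
2327.5 T = 128442 − 9542.2 = 118899
T ≈ 51.08 °C — above 0 °C, consistent with complete melting.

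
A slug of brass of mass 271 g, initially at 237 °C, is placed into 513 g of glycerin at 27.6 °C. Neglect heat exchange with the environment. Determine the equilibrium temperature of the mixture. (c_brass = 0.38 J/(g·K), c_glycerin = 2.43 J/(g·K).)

T_f ≈ 43.6 °C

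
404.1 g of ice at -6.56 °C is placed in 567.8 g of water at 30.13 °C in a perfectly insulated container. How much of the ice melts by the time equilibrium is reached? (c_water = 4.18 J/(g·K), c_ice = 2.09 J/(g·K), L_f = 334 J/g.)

Water can give up m c ΔT = 567.8×4.18×30.13 = 71511 J before reaching 0 °C.
Of that, 404.1×2.09×6.56 = 5540.4 J goes to bring the ice to 0 °C, leaving 65970 J.
To melt every bit of ice: 404.1×334 = 134969 J.
Since 65970 < 134969 J, not all the ice melts; equilibrium is at 0 °C.
m_melt = 65970 / L_f = 197.5 g.

m_melted ≈ 198 g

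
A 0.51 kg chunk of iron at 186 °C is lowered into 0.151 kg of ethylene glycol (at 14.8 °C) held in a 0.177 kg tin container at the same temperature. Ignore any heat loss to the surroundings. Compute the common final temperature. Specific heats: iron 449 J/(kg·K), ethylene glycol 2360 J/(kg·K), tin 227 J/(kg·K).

T_f ≈ 77.5 °C

Energy conservation, ΣQ = 0:
0.51·449·(T − 186) + 0.151·2360·(T − 14.8) + 0.177·227·(T − 14.8) = 0
228.99(T − 186) + 356.36(T − 14.8) + 40.18(T − 14.8) = 0
625.53 T = 48461
T ≈ 77.47 °C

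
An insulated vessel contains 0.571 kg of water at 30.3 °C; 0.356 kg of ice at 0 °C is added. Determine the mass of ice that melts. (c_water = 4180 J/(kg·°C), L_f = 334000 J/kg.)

m_melted ≈ 0.217 kg

Cooling the water to 0 °C releases 0.571×4180×30.3 = 72319 J.
Fully melting the ice requires m_ice L_f = 0.356×334000 = 118904 J.
Since 72319 < 118904 J, not all the ice melts; equilibrium is at 0 °C.
m_melted×334000 = 72319  ⇒  m_melted ≈ 0.2165 kg.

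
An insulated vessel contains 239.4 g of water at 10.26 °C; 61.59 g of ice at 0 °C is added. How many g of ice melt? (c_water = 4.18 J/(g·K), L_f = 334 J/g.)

Water can give up m c ΔT = 239.4×4.18×10.26 = 10267 J before reaching 0 °C.
Melting all 61.59 g of ice would need 61.59×334 = 20571 J.
Since 10267 < 20571 J, not all the ice melts; equilibrium is at 0 °C.
Mass melted = 10267/334 ≈ 30.74 g.

m_melted ≈ 30.7 g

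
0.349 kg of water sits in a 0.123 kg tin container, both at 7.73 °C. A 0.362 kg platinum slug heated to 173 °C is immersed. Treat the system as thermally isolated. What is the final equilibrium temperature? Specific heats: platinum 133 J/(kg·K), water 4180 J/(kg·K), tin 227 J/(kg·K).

Energy conservation, ΣQ = 0:
0.362·133·(T − 173) + 0.349·4180·(T − 7.73) + 0.123·227·(T − 7.73) = 0
48.15(T − 173) + 1458.8(T − 7.73) + 27.92(T − 7.73) = 0
(48.15 + 1458.8 + 27.92) T = 48.15·173 + 1458.8·7.73 + 27.92·7.73
T = 19822 / 1534.9 = 12.9 °C

T_f ≈ 12.9 °C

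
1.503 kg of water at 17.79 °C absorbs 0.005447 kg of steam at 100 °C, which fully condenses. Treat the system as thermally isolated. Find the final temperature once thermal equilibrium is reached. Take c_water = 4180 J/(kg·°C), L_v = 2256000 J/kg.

Let T be the final temperature. ΣQ_i = 0:
latent heat released on condensation: 0.005447·2256000 = 12288
  condensed water 100 °C→T: 22.77(T − 100)
  water warms: 1.503·4180·(T − 17.79) = 6282.5(T − 17.79)
6305.3 T = 12288 + 2276.8 + 111766 = 126332
T ≈ 20.04 °C (< 100 °C, so full condensation is consistent).

T_f ≈ 20.0 °C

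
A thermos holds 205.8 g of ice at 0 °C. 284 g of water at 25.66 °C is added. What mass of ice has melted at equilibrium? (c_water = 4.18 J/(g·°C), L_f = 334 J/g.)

Water can give up m c ΔT = 284·4.18·25.66 = 30461 J before reaching 0 °C.
Fully melting the ice requires m_ice L_f = 205.8·334 = 68737 J.
30461 J < 68737 J, so only part of the ice melts and the system sits at 0 °C.
Mass melted = 30461/334 ≈ 91.2 g.

m_melted ≈ 91.2 g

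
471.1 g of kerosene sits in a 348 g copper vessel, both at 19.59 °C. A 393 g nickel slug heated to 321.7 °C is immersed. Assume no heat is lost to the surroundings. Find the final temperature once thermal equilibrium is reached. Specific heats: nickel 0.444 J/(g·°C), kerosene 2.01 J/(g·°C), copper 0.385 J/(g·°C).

T_f = Σ m_i c_i T_i / Σ m_i c_i:
T_f = (174.49*321.7 + 946.91*19.59 + 133.98*19.59) / (174.49 + 946.91 + 133.98)
    = 77309 / 1255.4 ≈ 61.58 °C

T_f ≈ 61.6 °C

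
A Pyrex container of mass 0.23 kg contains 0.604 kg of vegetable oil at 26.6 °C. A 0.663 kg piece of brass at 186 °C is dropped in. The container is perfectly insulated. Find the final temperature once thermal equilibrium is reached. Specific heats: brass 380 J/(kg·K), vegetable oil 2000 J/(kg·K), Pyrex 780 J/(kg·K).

T_f ≈ 51.1 °C

With ΣQ=0 the equilibrium temperature is the m·c-weighted mean:
T_f = (251.94×186 + 1208×26.6 + 179.4×26.6) / (251.94 + 1208 + 179.4)
    = 83766 / 1639.3 ≈ 51.10 °C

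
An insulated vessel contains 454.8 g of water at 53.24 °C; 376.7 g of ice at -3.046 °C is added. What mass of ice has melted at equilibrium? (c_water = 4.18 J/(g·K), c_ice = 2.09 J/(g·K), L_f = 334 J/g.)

m_melted ≈ 296 g

Water can give up m c ΔT = 454.8×4.18×53.24 = 101213 J before reaching 0 °C.
Of that, 376.7×2.09×3.046 = 2398.1 J goes to bring the ice to 0 °C, leaving 98815 J.
To melt every bit of ice: 376.7×334 = 125818 J.
98815 J < 125818 J, so only part of the ice melts and the system sits at 0 °C.
m_melted×334 = 98815  ⇒  m_melted ≈ 295.9 g.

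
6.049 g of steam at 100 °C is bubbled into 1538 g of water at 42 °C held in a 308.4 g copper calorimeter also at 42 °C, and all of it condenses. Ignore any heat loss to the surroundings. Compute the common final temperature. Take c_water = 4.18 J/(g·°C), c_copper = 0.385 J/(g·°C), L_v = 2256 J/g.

T_f ≈ 44.3 °C

Let T be the final temperature. ΣQ_i = 0:
steam→water at 100 °C releases m L_v = 6.049×2256 = 13647; condensed water 100 °C→T: 25.28(T − 100); original water: 6428.8(T − 42); cup: 118.73(T − 42)
6572.9 T = 13647 + 2528.5 + 274998 = 291173
T ≈ 44.30 °C (< 100 °C, so full condensation is consistent).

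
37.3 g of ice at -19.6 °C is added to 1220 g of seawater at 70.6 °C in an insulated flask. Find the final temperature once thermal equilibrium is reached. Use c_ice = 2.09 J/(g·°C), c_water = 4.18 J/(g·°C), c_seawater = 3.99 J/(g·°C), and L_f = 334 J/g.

T_f ≈ 65.6 °C

Energy balance with sensible and latent terms:
ice -19.6→0 °C: 37.3·2.09·19.6 = 1528
  fusion: m_ice L_f = 37.3·334 = 12458
  meltwater 0→T: 37.3·4.18·T = 155.91 T
  seawater cools: 1220·3.99·(T − 70.6) = 4867.8(T − 70.6)
5023.7 T = 343667 − 13986 = 329681
T ≈ 65.62 °C (positive, so assuming full melt was valid).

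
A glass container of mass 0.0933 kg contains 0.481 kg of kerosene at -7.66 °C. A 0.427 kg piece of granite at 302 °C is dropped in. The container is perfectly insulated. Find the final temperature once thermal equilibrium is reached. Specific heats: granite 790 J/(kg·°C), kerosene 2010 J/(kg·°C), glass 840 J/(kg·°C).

T_f ≈ 67.9 °C

Energy conservation, ΣQ = 0:
0.427×790×(T − 302) + 0.481×2010×(T − (-7.66)) + 0.0933×840×(T − (-7.66)) = 0
(337.33 + 966.81 + 78.37) T = 337.33×302 + 966.81×(-7.66) + 78.37×(-7.66)
T = 93868 / 1382.5 = 67.9 °C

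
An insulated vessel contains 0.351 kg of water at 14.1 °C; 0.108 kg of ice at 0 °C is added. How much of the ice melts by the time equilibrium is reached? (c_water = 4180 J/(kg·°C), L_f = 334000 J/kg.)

m_melted ≈ 0.0619 kg

Heat available from the water dropping to 0 °C: 0.351·4180·14.1 = 20687 J.
Fully melting the ice requires m_ice L_f = 0.108·334000 = 36072 J.
Since 20687 < 36072 J, not all the ice melts; equilibrium is at 0 °C.
m_melt = 20687 / L_f = 0.06194 kg.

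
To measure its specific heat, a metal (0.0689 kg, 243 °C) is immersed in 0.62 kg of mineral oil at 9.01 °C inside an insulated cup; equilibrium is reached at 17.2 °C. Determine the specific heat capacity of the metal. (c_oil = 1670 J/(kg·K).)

c ≈ 545 J/(kg·K)

Heat lost by the metal = heat gained by the oil:
0.0689×c×(243 − 17.2) = 0.62×1670×(17.2 − 9.01)
15.56 c = 8479.9  ⇒  c ≈ 545.1 J/(kg·K)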